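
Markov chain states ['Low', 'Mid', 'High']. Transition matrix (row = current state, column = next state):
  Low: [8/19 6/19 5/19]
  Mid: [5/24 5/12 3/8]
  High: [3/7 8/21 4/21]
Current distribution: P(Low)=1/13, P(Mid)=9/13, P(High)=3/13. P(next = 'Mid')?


P(next=Mid) = Σᵢ P(now=i)×P(i→Mid)
= 1/13×6/19 + 9/13×5/12 + 3/13×8/21
= 6/247 + 15/52 + 8/91 = 2771/6916

P = 2771/6916 ≈ 0.4007


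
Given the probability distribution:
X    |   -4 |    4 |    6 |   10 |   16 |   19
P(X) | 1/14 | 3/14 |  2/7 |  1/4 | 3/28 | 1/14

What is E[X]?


E[X] = Σ x·P(X=x)
= (-4)×(1/14) + (4)×(3/14) + (6)×(2/7) + (10)×(1/4) + (16)×(3/28) + (19)×(1/14)
= 55/7

E[X] = 55/7


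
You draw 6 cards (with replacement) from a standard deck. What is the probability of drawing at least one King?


P(not a King) = 48/52 = 12/13
P(none in 6 draws) = (12/13)^6 = 2985984/4826809
P(≥1 King) = 1 - 2985984/4826809 = 1840825/4826809

P = 1840825/4826809 ≈ 38.14%


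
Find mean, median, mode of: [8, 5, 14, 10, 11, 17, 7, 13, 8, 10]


Sorted: [5, 7, 8, 8, 10, 10, 11, 13, 14, 17]
Mean = 103/10
Median = 10
Freq: {8: 2, 5: 1, 14: 1, 10: 2, 11: 1, 17: 1, 7: 1, 13: 1}
Mode: [8, 10]

Mean=103/10, Median=10, Mode=[8, 10]


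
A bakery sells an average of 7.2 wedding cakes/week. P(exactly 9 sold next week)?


Poisson(λ=7.2): P(X=9) = e^(-λ)×λ^k/k!
= e^(-7.2) × 7.2^9 / 9!
≈ 0.0007465858084 × 51998697.8142 / 362880 ≈ 0.106982

P(X=9) ≈ 0.106982 ≈ 10.70%


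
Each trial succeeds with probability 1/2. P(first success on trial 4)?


Geometric: P(X=4) = (1-p)^(k-1)×p = (1/2)^3×1/2 = 1/16

P(X=4) = 1/16 ≈ 6.25%


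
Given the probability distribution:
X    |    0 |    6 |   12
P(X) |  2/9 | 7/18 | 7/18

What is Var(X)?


E[X] = 7
E[X²] = 70
Var(X) = E[X²] - (E[X])² = 70 - 49 = 21

Var(X) = 21 ≈ 21.0000


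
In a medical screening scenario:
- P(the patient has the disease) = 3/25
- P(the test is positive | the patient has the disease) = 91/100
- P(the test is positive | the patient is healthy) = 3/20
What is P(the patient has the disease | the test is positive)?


Using Bayes' theorem:
P(A|B) = P(B|A)·P(A) / P(B)

P(the test is positive) = 91/100 × 3/25 + 3/20 × 22/25
= 273/2500 + 33/250 = 603/2500

P(the patient has the disease|the test is positive) = (273/2500) / (603/2500) = 91/201

P(the patient has the disease|the test is positive) = 91/201 ≈ 45.27%


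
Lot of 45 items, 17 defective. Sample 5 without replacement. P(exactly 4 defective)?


Hypergeometric: C(17,4)×C(28,1)/C(45,5)
= 2380×28/1221759 = 9520/174537

P(X=4) = 9520/174537 ≈ 5.45%


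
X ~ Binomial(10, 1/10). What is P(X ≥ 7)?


P(X ≥ 7) = Σ P(X=i) for i=7..10
P(X=7) = 2187/250000000
P(X=8) = 729/2000000000
P(X=9) = 9/1000000000
P(X=10) = 1/10000000000
Sum = 5701/625000000

P(X ≥ 7) = 5701/625000000 ≈ 0.00%


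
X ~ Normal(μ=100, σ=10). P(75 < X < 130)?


z₁=(75-100)/10=-2.5, z₂=(130-100)/10=3.0
P = Φ(3.0) - Φ(-2.5) = 0.998650 - 0.006210 = 0.992440 ≈ 0.9924

P(75 < X < 130) ≈ 0.9924


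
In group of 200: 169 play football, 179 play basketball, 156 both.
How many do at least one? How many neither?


|A∪B| = 169+179-156 = 192
Neither = 200-192 = 8

At least one: 192; Neither: 8


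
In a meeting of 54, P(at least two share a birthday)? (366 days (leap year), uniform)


P(all different) = Π(366-i)/366 for i=0..53
= 0.016316
P(match) = 1 - 0.016316 = 0.983684

P ≈ 0.9837 ≈ 98.37%


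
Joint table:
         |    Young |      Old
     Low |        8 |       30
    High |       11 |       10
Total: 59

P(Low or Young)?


P(Low∨Young) = P(Low) + P(Young) - P(Low∧Young)
= (38 + 19 - 8)/59 = 49/59

P = 49/59 ≈ 83.05%


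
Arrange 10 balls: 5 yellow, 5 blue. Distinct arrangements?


10!/(5!×5!) = 252

252


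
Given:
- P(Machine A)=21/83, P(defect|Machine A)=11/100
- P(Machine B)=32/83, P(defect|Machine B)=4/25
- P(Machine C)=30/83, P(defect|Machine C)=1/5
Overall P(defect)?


P(B) = Σ P(B|Aᵢ)×P(Aᵢ)
  11/100×21/83 = 231/8300
  4/25×32/83 = 128/2075
  1/5×30/83 = 6/83
Sum = 1343/8300

P(defect) = 1343/8300 ≈ 16.18%


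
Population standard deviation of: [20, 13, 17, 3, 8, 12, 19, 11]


Mean = 103/8
  (20-103/8)²=3249/64
  (13-103/8)²=1/64
  (17-103/8)²=1089/64
  (3-103/8)²=6241/64
  (8-103/8)²=1521/64
  (12-103/8)²=49/64
  (19-103/8)²=2401/64
  (11-103/8)²=225/64
Σ(x-μ)² = 1847/8
σ² = (1847/8)/8 = 1847/64

σ = √(1847/64) ≈ 5.3721


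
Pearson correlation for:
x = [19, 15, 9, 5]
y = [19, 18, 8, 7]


n=4, Σx=48, Σy=52, Σxy=738, Σx²=692, Σy²=798
r = (4×738 - 48×52)/√((4×692 - 48²)(4×798 - 52²))
= 456/√(464×488) = 456/√226432 ≈ 456/475.8487 ≈ 0.9583

r ≈ 0.9583


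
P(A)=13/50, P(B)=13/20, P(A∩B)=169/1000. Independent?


P(A)×P(B) = 169/1000
P(A∩B) = 169/1000
Equal ✓ → Independent

Yes, independent


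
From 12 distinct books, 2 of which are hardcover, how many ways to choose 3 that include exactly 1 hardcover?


Choose 1 of the 2 hardcovers and 2 of the other 10 books:
C(2,1)×C(10,2) = 2×45 = 90

90


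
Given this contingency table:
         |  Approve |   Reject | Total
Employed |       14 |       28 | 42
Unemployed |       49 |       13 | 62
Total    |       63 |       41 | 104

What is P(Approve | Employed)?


P(Approve | Employed) = 14/(14+28) = 14/42 = 1/3

P(Approve|Employed) = 1/3 ≈ 33.33%


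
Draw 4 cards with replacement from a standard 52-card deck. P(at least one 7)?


P(not a 7) = 48/52 = 12/13
P(none in 4 draws) = (12/13)^4 = 20736/28561
P(≥1 7) = 1 - 20736/28561 = 7825/28561

P = 7825/28561 ≈ 27.40%


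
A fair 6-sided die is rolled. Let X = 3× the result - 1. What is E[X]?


E[die] = (1+6)/2 = 7/2
E[X] = 3×7/2 - 1 = 19/2

E[X] = 19/2


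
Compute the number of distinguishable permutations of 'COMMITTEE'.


Letters: 9, freq: {'C': 1, 'O': 1, 'M': 2, 'I': 1, 'T': 2, 'E': 2}
9!/(1!×1!×2!×1!×2!×2!) = 362880/8 = 45360

45360


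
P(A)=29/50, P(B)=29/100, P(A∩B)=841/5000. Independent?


P(A)×P(B) = 841/5000
P(A∩B) = 841/5000
Equal ✓ → Independent

Yes, independent


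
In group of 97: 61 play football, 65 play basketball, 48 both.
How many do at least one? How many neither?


|A∪B| = 61+65-48 = 78
Neither = 97-78 = 19

At least one: 78; Neither: 19


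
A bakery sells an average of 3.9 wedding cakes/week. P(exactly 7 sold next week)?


Poisson(λ=3.9): P(X=7) = e^(-λ)×λ^k/k!
= e^(-3.9) × 3.9^7 / 7!
≈ 0.02024191145 × 13723.1006679 / 5040 ≈ 0.055115

P(X=7) ≈ 0.055115 ≈ 5.51%


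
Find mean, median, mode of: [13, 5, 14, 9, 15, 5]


Sorted: [5, 5, 9, 13, 14, 15]
Mean = 61/6
Median = 11
Freq: {13: 1, 5: 2, 14: 1, 9: 1, 15: 1}
Mode: [5]

Mean=61/6, Median=11, Mode=5


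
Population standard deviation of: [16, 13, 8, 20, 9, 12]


Mean = 78/6 = 13
  (16-13)²=9
  (13-13)²=0
  (8-13)²=25
  (20-13)²=49
  (9-13)²=16
  (12-13)²=1
Σ(x-μ)² = 100
σ² = 100/6 = 50/3

σ = √(50/3) ≈ 4.0825


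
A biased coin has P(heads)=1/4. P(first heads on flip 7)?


Geometric: P(X=7) = (1-p)^(k-1)×p = (3/4)^6×1/4 = 729/16384

P(X=7) = 729/16384 ≈ 4.45%


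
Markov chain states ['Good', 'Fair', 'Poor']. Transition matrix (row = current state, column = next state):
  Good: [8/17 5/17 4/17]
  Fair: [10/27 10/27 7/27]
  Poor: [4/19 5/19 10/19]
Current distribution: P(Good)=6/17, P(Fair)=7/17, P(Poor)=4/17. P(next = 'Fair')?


P(next=Fair) = Σᵢ P(now=i)×P(i→Fair)
= 6/17×5/17 + 7/17×10/27 + 4/17×5/19
= 30/289 + 70/459 + 20/323 = 47180/148257

P = 47180/148257 ≈ 0.3182


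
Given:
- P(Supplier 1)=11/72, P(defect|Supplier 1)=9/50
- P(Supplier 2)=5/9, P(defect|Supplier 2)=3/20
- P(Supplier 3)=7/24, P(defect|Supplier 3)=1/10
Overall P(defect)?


P(B) = Σ P(B|Aᵢ)×P(Aᵢ)
  9/50×11/72 = 11/400
  3/20×5/9 = 1/12
  1/10×7/24 = 7/240
Sum = 7/50

P(defect) = 7/50 ≈ 14.00%


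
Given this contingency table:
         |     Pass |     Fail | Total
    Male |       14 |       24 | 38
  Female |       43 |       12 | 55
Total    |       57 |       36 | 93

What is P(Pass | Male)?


P(Pass | Male) = 14/(14+24) = 14/38 = 7/19

P(Pass|Male) = 7/19 ≈ 36.84%


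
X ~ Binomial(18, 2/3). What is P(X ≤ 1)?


P(X ≤ 1) = Σ P(X=i) for i=0..1
P(X=0) = 1/387420489
P(X=1) = 4/43046721
Sum = 37/387420489

P(X ≤ 1) = 37/387420489 ≈ 0.00%


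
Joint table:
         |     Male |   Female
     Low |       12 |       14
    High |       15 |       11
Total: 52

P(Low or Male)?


P(Low∨Male) = P(Low) + P(Male) - P(Low∧Male)
= (26 + 27 - 12)/52 = 41/52

P = 41/52 ≈ 78.85%


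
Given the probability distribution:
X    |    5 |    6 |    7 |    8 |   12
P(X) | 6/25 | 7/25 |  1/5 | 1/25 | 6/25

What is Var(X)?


E[X] = 187/25
E[X²] = 63
Var(X) = E[X²] - (E[X])² = 63 - 34969/625 = 4406/625

Var(X) = 4406/625 ≈ 7.0496


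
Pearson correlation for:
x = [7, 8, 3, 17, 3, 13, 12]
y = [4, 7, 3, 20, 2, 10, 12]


n=7, Σx=63, Σy=58, Σxy=713, Σx²=733, Σy²=722
r = (7×713 - 63×58)/√((7×733 - 63²)(7×722 - 58²))
= 1337/√(1162×1690) = 1337/√1963780 ≈ 1337/1401.3493 ≈ 0.9541

r ≈ 0.9541


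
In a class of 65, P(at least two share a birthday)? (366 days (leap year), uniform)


P(all different) = Π(366-i)/366 for i=0..64
= 0.002358
P(match) = 1 - 0.002358 = 0.997642

P ≈ 0.9976 ≈ 99.76%


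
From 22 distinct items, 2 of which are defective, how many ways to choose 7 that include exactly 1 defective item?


Choose 1 of the 2 defective items and 6 of the other 20 items:
C(2,1)×C(20,6) = 2×38760 = 77520

77520


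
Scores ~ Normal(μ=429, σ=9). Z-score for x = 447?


z = (x - μ)/σ = (447 - 429)/9 = 2.0

z = 2.0


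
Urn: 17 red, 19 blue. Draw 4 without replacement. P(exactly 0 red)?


Hypergeometric: C(17,0)×C(19,4)/C(36,4)
= 1×3876/58905 = 76/1155

P(X=0) = 76/1155 ≈ 6.58%


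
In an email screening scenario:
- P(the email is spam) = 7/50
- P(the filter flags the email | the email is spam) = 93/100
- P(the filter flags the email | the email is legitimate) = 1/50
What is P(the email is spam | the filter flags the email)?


Using Bayes' theorem:
P(A|B) = P(B|A)·P(A) / P(B)

P(the filter flags the email) = 93/100 × 7/50 + 1/50 × 43/50
= 651/5000 + 43/2500 = 737/5000

P(the email is spam|the filter flags the email) = (651/5000) / (737/5000) = 651/737

P(the email is spam|the filter flags the email) = 651/737 ≈ 88.33%


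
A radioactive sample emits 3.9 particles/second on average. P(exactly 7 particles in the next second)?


Poisson(λ=3.9): P(X=7) = e^(-λ)×λ^k/k!
= e^(-3.9) × 3.9^7 / 7!
≈ 0.02024191145 × 13723.1006679 / 5040 ≈ 0.055115

P(X=7) ≈ 0.055115 ≈ 5.51%


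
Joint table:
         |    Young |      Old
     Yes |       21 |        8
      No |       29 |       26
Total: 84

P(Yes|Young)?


P(Yes|Young) = 21/(21+29) = 21/50

P = 21/50 ≈ 42.00%


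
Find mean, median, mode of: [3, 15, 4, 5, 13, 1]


Sorted: [1, 3, 4, 5, 13, 15]
Mean = 41/6
Median = 9/2
Freq: {3: 1, 15: 1, 4: 1, 5: 1, 13: 1, 1: 1}
Mode: No mode

Mean=41/6, Median=9/2, Mode=No mode


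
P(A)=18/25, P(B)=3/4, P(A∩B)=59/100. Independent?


P(A)×P(B) = 27/50
P(A∩B) = 59/100
Not equal → NOT independent

No, not independent


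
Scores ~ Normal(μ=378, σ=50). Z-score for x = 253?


z = (x - μ)/σ = (253 - 378)/50 = -2.5

z = -2.5


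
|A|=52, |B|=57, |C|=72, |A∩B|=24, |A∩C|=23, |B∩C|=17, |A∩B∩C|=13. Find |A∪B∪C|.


|A∪B∪C| = 52+57+72-24-23-17+13 = 130

|A∪B∪C| = 130


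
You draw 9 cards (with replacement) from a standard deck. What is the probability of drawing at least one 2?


P(not a 2) = 48/52 = 12/13
P(none in 9 draws) = (12/13)^9 = 5159780352/10604499373
P(≥1 2) = 1 - 5159780352/10604499373 = 5444719021/10604499373

P = 5444719021/10604499373 ≈ 51.34%


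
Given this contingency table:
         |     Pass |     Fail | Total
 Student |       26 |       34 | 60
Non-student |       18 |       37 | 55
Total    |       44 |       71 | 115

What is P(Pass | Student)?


P(Pass | Student) = 26/(26+34) = 26/60 = 13/30

P(Pass|Student) = 13/30 ≈ 43.33%


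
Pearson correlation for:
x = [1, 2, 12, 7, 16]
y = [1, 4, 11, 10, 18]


n=5, Σx=38, Σy=44, Σxy=499, Σx²=454, Σy²=562
r = (5×499 - 38×44)/√((5×454 - 38²)(5×562 - 44²))
= 823/√(826×874) = 823/√721924 ≈ 823/849.6611 ≈ 0.9686

r ≈ 0.9686


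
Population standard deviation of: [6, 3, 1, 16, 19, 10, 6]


Mean = 61/7
  (6-61/7)²=361/49
  (3-61/7)²=1600/49
  (1-61/7)²=2916/49
  (16-61/7)²=2601/49
  (19-61/7)²=5184/49
  (10-61/7)²=81/49
  (6-61/7)²=361/49
Σ(x-μ)² = 1872/7
σ² = (1872/7)/7 = 1872/49

σ = √(1872/49) ≈ 6.1809


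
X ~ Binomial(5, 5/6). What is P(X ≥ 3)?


P(X ≥ 3) = Σ P(X=i) for i=3..5
P(X=3) = 625/3888
P(X=4) = 3125/7776
P(X=5) = 3125/7776
Sum = 625/648

P(X ≥ 3) = 625/648 ≈ 96.45%


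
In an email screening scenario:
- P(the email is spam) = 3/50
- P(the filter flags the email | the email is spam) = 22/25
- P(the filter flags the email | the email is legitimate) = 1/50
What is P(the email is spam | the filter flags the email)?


Using Bayes' theorem:
P(A|B) = P(B|A)·P(A) / P(B)

P(the filter flags the email) = 22/25 × 3/50 + 1/50 × 47/50
= 33/625 + 47/2500 = 179/2500

P(the email is spam|the filter flags the email) = (33/625) / (179/2500) = 132/179

P(the email is spam|the filter flags the email) = 132/179 ≈ 73.74%


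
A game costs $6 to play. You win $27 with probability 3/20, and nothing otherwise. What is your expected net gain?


E[gain] = (27-6)×3/20 + (-6)×17/20
= 63/20 - 51/10 = -39/20

Expected net gain = $-39/20 ≈ $-1.95


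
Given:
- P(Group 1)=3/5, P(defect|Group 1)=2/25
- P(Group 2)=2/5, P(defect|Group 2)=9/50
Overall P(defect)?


P(B) = Σ P(B|Aᵢ)×P(Aᵢ)
  2/25×3/5 = 6/125
  9/50×2/5 = 9/125
Sum = 3/25

P(defect) = 3/25 ≈ 12.00%


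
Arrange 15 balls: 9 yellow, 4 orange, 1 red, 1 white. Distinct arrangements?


15!/(9!×4!×1!×1!) = 150150

150150


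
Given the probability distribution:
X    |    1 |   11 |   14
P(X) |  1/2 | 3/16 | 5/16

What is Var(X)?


E[X] = 111/16
E[X²] = 1351/16
Var(X) = E[X²] - (E[X])² = 1351/16 - 12321/256 = 9295/256

Var(X) = 9295/256 ≈ 36.3086


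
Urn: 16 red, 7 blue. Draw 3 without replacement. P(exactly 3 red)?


Hypergeometric: C(16,3)×C(7,0)/C(23,3)
= 560×1/1771 = 80/253

P(X=3) = 80/253 ≈ 31.62%


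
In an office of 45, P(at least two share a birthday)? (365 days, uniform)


P(all different) = Π(365-i)/365 for i=0..44
= 0.059024
P(match) = 1 - 0.059024 = 0.940976

P ≈ 0.9410 ≈ 94.10%


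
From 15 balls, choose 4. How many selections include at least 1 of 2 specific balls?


Complement: C(15,4) - C(13,4) = 1365 - 715 = 650

650


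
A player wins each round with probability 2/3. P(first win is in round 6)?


Geometric: P(X=6) = (1-p)^(k-1)×p = (1/3)^5×2/3 = 2/729

P(X=6) = 2/729 ≈ 0.27%


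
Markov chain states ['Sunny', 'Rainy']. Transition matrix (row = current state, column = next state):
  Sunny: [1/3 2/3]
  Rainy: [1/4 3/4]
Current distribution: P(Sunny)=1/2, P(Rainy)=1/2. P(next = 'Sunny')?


P(next=Sunny) = Σᵢ P(now=i)×P(i→Sunny)
= 1/2×1/3 + 1/2×1/4
= 1/6 + 1/8 = 7/24

P = 7/24 ≈ 0.2917


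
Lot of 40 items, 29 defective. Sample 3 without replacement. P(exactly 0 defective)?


Hypergeometric: C(29,0)×C(11,3)/C(40,3)
= 1×165/9880 = 33/1976

P(X=0) = 33/1976 ≈ 1.67%


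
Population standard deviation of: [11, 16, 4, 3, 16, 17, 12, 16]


Mean = 95/8
  (11-95/8)²=49/64
  (16-95/8)²=1089/64
  (4-95/8)²=3969/64
  (3-95/8)²=5041/64
  (16-95/8)²=1089/64
  (17-95/8)²=1681/64
  (12-95/8)²=1/64
  (16-95/8)²=1089/64
Σ(x-μ)² = 1751/8
σ² = (1751/8)/8 = 1751/64

σ = √(1751/64) ≈ 5.2306


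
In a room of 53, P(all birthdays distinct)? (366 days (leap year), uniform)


P(all different) = Π(366-i)/366 for i=0..52
= (366/366)×(365/366)×...×(314/366)
= 0.019079

P ≈ 0.0191 ≈ 1.91%


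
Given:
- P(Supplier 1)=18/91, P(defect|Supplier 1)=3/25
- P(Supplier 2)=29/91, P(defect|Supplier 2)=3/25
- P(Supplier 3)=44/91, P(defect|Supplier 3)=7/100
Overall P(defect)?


P(B) = Σ P(B|Aᵢ)×P(Aᵢ)
  3/25×18/91 = 54/2275
  3/25×29/91 = 87/2275
  7/100×44/91 = 11/325
Sum = 218/2275

P(defect) = 218/2275 ≈ 9.58%


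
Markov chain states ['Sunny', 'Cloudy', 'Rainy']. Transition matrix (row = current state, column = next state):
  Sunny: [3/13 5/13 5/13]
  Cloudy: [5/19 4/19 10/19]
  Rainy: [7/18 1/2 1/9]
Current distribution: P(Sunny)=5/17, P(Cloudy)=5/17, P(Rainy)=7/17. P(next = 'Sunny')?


P(next=Sunny) = Σᵢ P(now=i)×P(i→Sunny)
= 5/17×3/13 + 5/17×5/19 + 7/17×7/18
= 15/221 + 25/323 + 49/306 = 23083/75582

P = 23083/75582 ≈ 0.3054


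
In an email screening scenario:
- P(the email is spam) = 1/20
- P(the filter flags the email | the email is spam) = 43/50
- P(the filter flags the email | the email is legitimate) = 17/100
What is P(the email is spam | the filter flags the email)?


Using Bayes' theorem:
P(A|B) = P(B|A)·P(A) / P(B)

P(the filter flags the email) = 43/50 × 1/20 + 17/100 × 19/20
= 43/1000 + 323/2000 = 409/2000

P(the email is spam|the filter flags the email) = (43/1000) / (409/2000) = 86/409

P(the email is spam|the filter flags the email) = 86/409 ≈ 21.03%


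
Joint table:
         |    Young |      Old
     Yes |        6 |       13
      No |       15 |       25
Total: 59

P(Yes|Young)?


P(Yes|Young) = 6/(6+15) = 6/21 = 2/7

P = 2/7 ≈ 28.57%


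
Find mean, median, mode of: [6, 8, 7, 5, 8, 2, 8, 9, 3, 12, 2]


Sorted: [2, 2, 3, 5, 6, 7, 8, 8, 8, 9, 12]
Mean = 70/11
Median = 7
Freq: {6: 1, 8: 3, 7: 1, 5: 1, 2: 2, 9: 1, 3: 1, 12: 1}
Mode: [8]

Mean=70/11, Median=7, Mode=8


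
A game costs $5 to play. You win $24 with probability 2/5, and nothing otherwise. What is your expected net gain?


E[gain] = (24-5)×2/5 + (-5)×3/5
= 38/5 - 3 = 23/5

Expected net gain = $23/5 ≈ $4.60


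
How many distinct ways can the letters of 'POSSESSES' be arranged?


Letters: 9, freq: {'P': 1, 'O': 1, 'S': 5, 'E': 2}
9!/(1!×1!×5!×2!) = 362880/240 = 1512

1512


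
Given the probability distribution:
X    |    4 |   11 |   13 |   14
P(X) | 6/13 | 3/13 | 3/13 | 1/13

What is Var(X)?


E[X] = 110/13
E[X²] = 1162/13
Var(X) = E[X²] - (E[X])² = 1162/13 - 12100/169 = 3006/169

Var(X) = 3006/169 ≈ 17.7870


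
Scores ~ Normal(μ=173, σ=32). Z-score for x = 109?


z = (x - μ)/σ = (109 - 173)/32 = -2.0

z = -2.0


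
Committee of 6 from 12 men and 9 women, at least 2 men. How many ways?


Count by #men:
  2M,4W: C(12,2)×C(9,4)=8316
  3M,3W: C(12,3)×C(9,3)=18480
  4M,2W: C(12,4)×C(9,2)=17820
  5M,1W: C(12,5)×C(9,1)=7128
  6M,0W: C(12,6)×C(9,0)=924
Total = 52668

52668


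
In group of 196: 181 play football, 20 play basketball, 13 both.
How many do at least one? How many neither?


|A∪B| = 181+20-13 = 188
Neither = 196-188 = 8

At least one: 188; Neither: 8


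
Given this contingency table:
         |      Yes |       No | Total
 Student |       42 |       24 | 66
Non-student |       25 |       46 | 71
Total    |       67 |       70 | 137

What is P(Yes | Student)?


P(Yes | Student) = 42/(42+24) = 42/66 = 7/11

P(Yes|Student) = 7/11 ≈ 63.64%


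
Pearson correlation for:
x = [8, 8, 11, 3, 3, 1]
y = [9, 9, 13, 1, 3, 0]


n=6, Σx=34, Σy=35, Σxy=299, Σx²=268, Σy²=341
r = (6×299 - 34×35)/√((6×268 - 34²)(6×341 - 35²))
= 604/√(452×821) = 604/√371092 ≈ 604/609.1732 ≈ 0.9915

r ≈ 0.9915


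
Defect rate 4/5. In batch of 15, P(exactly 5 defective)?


Binomial: P(X=5) = C(15,5)×p^5×(1-p)^10
= 3003 × 1024/3125 × 1/9765625 = 3075072/30517578125

P(X=5) = 3075072/30517578125 ≈ 0.01%


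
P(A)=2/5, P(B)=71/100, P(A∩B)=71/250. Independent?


P(A)×P(B) = 71/250
P(A∩B) = 71/250
Equal ✓ → Independent

Yes, independent


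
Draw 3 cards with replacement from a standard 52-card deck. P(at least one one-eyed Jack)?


P(not a one-eyed Jack) = 50/52 = 25/26
P(none in 3 draws) = (25/26)^3 = 15625/17576
P(≥1 one-eyed Jack) = 1 - 15625/17576 = 1951/17576

P = 1951/17576 ≈ 11.10%


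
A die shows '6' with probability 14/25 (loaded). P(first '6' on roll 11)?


Geometric: P(X=11) = (1-p)^(k-1)×p = (11/25)^10×14/25 = 363123944414/2384185791015625

P(X=11) = 363123944414/2384185791015625 ≈ 0.02%


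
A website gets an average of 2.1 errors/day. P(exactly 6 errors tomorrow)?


Poisson(λ=2.1): P(X=6) = e^(-λ)×λ^k/k!
= e^(-2.1) × 2.1^6 / 6!
≈ 0.1224564283 × 85.766121 / 720 ≈ 0.014587

P(X=6) ≈ 0.014587 ≈ 1.46%


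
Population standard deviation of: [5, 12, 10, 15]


Mean = 42/4 = 21/2
  (5-21/2)²=121/4
  (12-21/2)²=9/4
  (10-21/2)²=1/4
  (15-21/2)²=81/4
Σ(x-μ)² = 53
σ² = 53/4

σ = √(53/4) ≈ 3.6401


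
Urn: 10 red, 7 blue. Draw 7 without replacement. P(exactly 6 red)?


Hypergeometric: C(10,6)×C(7,1)/C(17,7)
= 210×7/19448 = 735/9724

P(X=6) = 735/9724 ≈ 7.56%


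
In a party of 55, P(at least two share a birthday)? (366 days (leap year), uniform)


P(all different) = Π(366-i)/366 for i=0..54
= 0.013909
P(match) = 1 - 0.013909 = 0.986091

P ≈ 0.9861 ≈ 98.61%


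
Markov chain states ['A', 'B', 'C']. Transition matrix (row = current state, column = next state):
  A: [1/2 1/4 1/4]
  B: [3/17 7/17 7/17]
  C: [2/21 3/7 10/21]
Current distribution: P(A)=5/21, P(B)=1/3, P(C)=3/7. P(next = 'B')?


P(next=B) = Σᵢ P(now=i)×P(i→B)
= 5/21×1/4 + 1/3×7/17 + 3/7×3/7
= 5/84 + 7/51 + 9/49 = 3803/9996

P = 3803/9996 ≈ 0.3805


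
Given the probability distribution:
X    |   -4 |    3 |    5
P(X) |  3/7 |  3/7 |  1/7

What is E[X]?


E[X] = Σ x·P(X=x)
= (-4)×(3/7) + (3)×(3/7) + (5)×(1/7)
= 2/7

E[X] = 2/7


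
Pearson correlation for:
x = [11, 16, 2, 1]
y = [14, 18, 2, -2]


n=4, Σx=30, Σy=32, Σxy=444, Σx²=382, Σy²=528
r = (4×444 - 30×32)/√((4×382 - 30²)(4×528 - 32²))
= 816/√(628×1088) = 816/√683264 ≈ 816/826.5978 ≈ 0.9872

r ≈ 0.9872


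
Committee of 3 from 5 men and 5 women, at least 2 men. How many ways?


Count by #men:
  2M,1W: C(5,2)×C(5,1)=50
  3M,0W: C(5,3)×C(5,0)=10
Total = 60

60


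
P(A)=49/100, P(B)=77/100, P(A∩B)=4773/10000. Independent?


P(A)×P(B) = 3773/10000
P(A∩B) = 4773/10000
Not equal → NOT independent

No, not independent


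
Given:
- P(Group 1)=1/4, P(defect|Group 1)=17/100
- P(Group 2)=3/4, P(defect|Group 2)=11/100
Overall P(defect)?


P(B) = Σ P(B|Aᵢ)×P(Aᵢ)
  17/100×1/4 = 17/400
  11/100×3/4 = 33/400
Sum = 1/8

P(defect) = 1/8 ≈ 12.50%


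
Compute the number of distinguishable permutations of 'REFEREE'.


Letters: 7, freq: {'R': 2, 'E': 4, 'F': 1}
7!/(2!×4!×1!) = 5040/48 = 105

105


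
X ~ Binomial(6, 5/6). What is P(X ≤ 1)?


P(X ≤ 1) = Σ P(X=i) for i=0..1
P(X=0) = 1/46656
P(X=1) = 5/7776
Sum = 31/46656

P(X ≤ 1) = 31/46656 ≈ 0.07%


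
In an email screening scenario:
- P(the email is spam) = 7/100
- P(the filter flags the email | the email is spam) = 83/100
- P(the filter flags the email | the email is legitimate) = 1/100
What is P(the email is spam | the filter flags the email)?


Using Bayes' theorem:
P(A|B) = P(B|A)·P(A) / P(B)

P(the filter flags the email) = 83/100 × 7/100 + 1/100 × 93/100
= 581/10000 + 93/10000 = 337/5000

P(the email is spam|the filter flags the email) = (581/10000) / (337/5000) = 581/674

P(the email is spam|the filter flags the email) = 581/674 ≈ 86.20%


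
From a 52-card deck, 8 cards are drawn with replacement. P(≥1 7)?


P(not a 7) = 48/52 = 12/13
P(none in 8 draws) = (12/13)^8 = 429981696/815730721
P(≥1 7) = 1 - 429981696/815730721 = 385749025/815730721

P = 385749025/815730721 ≈ 47.29%


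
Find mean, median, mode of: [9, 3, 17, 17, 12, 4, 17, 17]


Sorted: [3, 4, 9, 12, 17, 17, 17, 17]
Mean = 96/8 = 12
Median = 29/2
Freq: {9: 1, 3: 1, 17: 4, 12: 1, 4: 1}
Mode: [17]

Mean=12, Median=29/2, Mode=17


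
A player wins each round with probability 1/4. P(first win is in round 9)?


Geometric: P(X=9) = (1-p)^(k-1)×p = (3/4)^8×1/4 = 6561/262144

P(X=9) = 6561/262144 ≈ 2.50%


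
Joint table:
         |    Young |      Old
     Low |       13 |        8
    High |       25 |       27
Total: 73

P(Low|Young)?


P(Low|Young) = 13/(13+25) = 13/38

P = 13/38 ≈ 34.21%


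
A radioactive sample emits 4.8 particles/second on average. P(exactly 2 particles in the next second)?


Poisson(λ=4.8): P(X=2) = e^(-λ)×λ^k/k!
= e^(-4.8) × 4.8^2 / 2!
≈ 0.008229747049 × 23.04 / 2 ≈ 0.094807

P(X=2) ≈ 0.094807 ≈ 9.48%


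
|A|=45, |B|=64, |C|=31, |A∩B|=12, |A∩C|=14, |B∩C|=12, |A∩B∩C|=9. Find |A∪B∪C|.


|A∪B∪C| = 45+64+31-12-14-12+9 = 111

|A∪B∪C| = 111


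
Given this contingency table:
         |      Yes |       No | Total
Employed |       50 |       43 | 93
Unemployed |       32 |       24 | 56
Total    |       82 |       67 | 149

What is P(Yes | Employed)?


P(Yes | Employed) = 50/(50+43) = 50/93

P(Yes|Employed) = 50/93 ≈ 53.76%


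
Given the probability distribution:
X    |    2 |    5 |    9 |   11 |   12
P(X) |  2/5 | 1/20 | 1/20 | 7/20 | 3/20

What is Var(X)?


E[X] = 143/20
E[X²] = 1417/20
Var(X) = E[X²] - (E[X])² = 1417/20 - 20449/400 = 7891/400

Var(X) = 7891/400 ≈ 19.7275


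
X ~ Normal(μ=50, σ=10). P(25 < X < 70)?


z₁=(25-50)/10=-2.5, z₂=(70-50)/10=2.0
P = Φ(2.0) - Φ(-2.5) = 0.977250 - 0.006210 = 0.971040 ≈ 0.9710

P(25 < X < 70) ≈ 0.9710


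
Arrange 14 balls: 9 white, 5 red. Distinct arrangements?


14!/(9!×5!) = 2002

2002


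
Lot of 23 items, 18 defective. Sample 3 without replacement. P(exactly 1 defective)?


Hypergeometric: C(18,1)×C(5,2)/C(23,3)
= 18×10/1771 = 180/1771

P(X=1) = 180/1771 ≈ 10.16%


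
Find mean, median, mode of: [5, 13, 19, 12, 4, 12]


Sorted: [4, 5, 12, 12, 13, 19]
Mean = 65/6
Median = 12
Freq: {5: 1, 13: 1, 19: 1, 12: 2, 4: 1}
Mode: [12]

Mean=65/6, Median=12, Mode=12


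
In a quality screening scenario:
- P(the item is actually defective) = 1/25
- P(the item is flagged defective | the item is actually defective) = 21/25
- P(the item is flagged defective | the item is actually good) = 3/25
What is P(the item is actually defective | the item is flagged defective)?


Using Bayes' theorem:
P(A|B) = P(B|A)·P(A) / P(B)

P(the item is flagged defective) = 21/25 × 1/25 + 3/25 × 24/25
= 21/625 + 72/625 = 93/625

P(the item is actually defective|the item is flagged defective) = (21/625) / (93/625) = 7/31

P(the item is actually defective|the item is flagged defective) = 7/31 ≈ 22.58%


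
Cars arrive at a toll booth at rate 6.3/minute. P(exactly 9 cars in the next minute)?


Poisson(λ=6.3): P(X=9) = e^(-λ)×λ^k/k!
= e^(-6.3) × 6.3^9 / 9!
≈ 0.001836304777 × 15633814.1569 / 362880 ≈ 0.079113

P(X=9) ≈ 0.079113 ≈ 7.91%


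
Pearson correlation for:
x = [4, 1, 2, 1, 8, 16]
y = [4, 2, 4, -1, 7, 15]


n=6, Σx=32, Σy=31, Σxy=321, Σx²=342, Σy²=311
r = (6×321 - 32×31)/√((6×342 - 32²)(6×311 - 31²))
= 934/√(1028×905) = 934/√930340 ≈ 934/964.5413 ≈ 0.9683

r ≈ 0.9683


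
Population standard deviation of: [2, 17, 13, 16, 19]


Mean = 67/5
  (2-67/5)²=3249/25
  (17-67/5)²=324/25
  (13-67/5)²=4/25
  (16-67/5)²=169/25
  (19-67/5)²=784/25
Σ(x-μ)² = 906/5
σ² = (906/5)/5 = 906/25

σ = √(906/25) ≈ 6.0200


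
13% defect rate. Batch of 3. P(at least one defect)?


P(all good) = (87/100)^3 = 658503/1000000
P(≥1 defect) = 341497/1000000

P = 341497/1000000 ≈ 34.15%


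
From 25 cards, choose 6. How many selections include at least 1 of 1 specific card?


Complement: C(25,6) - C(24,6) = 177100 - 134596 = 42504

42504


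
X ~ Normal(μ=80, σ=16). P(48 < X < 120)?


z₁=(48-80)/16=-2.0, z₂=(120-80)/16=2.5
P = Φ(2.5) - Φ(-2.0) = 0.993790 - 0.022750 = 0.971040 ≈ 0.9710

P(48 < X < 120) ≈ 0.9710


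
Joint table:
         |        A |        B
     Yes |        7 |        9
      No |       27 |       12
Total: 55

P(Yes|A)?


P(Yes|A) = 7/(7+27) = 7/34

P = 7/34 ≈ 20.59%


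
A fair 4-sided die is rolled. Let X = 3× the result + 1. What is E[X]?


E[die] = (1+4)/2 = 5/2
E[X] = 3×5/2 + 1 = 17/2

E[X] = 17/2


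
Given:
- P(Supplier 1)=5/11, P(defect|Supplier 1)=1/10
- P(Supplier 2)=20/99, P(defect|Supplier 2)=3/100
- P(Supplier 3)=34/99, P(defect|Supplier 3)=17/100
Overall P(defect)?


P(B) = Σ P(B|Aᵢ)×P(Aᵢ)
  1/10×5/11 = 1/22
  3/100×20/99 = 1/165
  17/100×34/99 = 289/4950
Sum = 272/2475

P(defect) = 272/2475 ≈ 10.99%


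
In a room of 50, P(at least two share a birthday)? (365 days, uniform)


P(all different) = Π(365-i)/365 for i=0..49
= 0.029626
P(match) = 1 - 0.029626 = 0.970374

P ≈ 0.9704 ≈ 97.04%


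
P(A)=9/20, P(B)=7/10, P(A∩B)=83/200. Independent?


P(A)×P(B) = 63/200
P(A∩B) = 83/200
Not equal → NOT independent

No, not independent


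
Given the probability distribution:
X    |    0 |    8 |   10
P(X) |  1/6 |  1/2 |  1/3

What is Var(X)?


E[X] = 22/3
E[X²] = 196/3
Var(X) = E[X²] - (E[X])² = 196/3 - 484/9 = 104/9

Var(X) = 104/9 ≈ 11.5556


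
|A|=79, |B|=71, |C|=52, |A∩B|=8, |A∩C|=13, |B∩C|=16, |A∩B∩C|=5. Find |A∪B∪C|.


|A∪B∪C| = 79+71+52-8-13-16+5 = 170

|A∪B∪C| = 170


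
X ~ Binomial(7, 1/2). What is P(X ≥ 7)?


P(X ≥ 7) = Σ P(X=i) for i=7..7
P(X=7) = 1/128
Sum = 1/128

P(X ≥ 7) = 1/128 ≈ 0.78%


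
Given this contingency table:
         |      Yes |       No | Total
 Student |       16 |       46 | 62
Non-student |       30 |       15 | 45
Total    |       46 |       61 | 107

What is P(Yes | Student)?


P(Yes | Student) = 16/(16+46) = 16/62 = 8/31

P(Yes|Student) = 8/31 ≈ 25.81%


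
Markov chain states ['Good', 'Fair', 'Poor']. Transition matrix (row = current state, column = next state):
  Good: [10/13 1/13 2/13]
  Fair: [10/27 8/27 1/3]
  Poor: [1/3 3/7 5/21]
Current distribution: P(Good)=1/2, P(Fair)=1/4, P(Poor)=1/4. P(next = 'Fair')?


P(next=Fair) = Σᵢ P(now=i)×P(i→Fair)
= 1/2×1/13 + 1/4×8/27 + 1/4×3/7
= 1/26 + 2/27 + 3/28 = 2159/9828

P = 2159/9828 ≈ 0.2197


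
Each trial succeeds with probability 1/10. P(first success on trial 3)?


Geometric: P(X=3) = (1-p)^(k-1)×p = (9/10)^2×1/10 = 81/1000

P(X=3) = 81/1000 ≈ 8.10%


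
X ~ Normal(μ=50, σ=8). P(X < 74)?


z = (74-50)/8 = 3.0
P(Z < 3.0) = 0.9987

P(X < 74) ≈ 0.9987


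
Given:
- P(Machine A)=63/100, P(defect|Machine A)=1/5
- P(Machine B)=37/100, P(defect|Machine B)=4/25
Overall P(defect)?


P(B) = Σ P(B|Aᵢ)×P(Aᵢ)
  1/5×63/100 = 63/500
  4/25×37/100 = 37/625
Sum = 463/2500

P(defect) = 463/2500 ≈ 18.52%


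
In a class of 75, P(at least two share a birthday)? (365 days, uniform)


P(all different) = Π(365-i)/365 for i=0..74
= 0.000280
P(match) = 1 - 0.000280 = 0.999720

P ≈ 0.9997 ≈ 99.97%


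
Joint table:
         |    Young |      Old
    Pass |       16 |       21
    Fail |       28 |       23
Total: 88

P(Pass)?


P(Pass) = (16+21)/88 = 37/88

P(Pass) = 37/88 ≈ 42.05%


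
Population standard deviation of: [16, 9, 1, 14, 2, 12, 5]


Mean = 59/7
  (16-59/7)²=2809/49
  (9-59/7)²=16/49
  (1-59/7)²=2704/49
  (14-59/7)²=1521/49
  (2-59/7)²=2025/49
  (12-59/7)²=625/49
  (5-59/7)²=576/49
Σ(x-μ)² = 1468/7
σ² = (1468/7)/7 = 1468/49

σ = √(1468/49) ≈ 5.4735


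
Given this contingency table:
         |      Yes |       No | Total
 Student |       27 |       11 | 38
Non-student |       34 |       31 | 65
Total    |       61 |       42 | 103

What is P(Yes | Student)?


P(Yes | Student) = 27/(27+11) = 27/38

P(Yes|Student) = 27/38 ≈ 71.05%


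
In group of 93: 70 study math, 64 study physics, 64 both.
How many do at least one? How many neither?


|A∪B| = 70+64-64 = 70
Neither = 93-70 = 23

At least one: 70; Neither: 23


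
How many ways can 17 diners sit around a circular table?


Circular arrangements of 17 distinct objects: fix one position to break rotational symmetry.
(n-1)! = 16! = 20922789888000

20922789888000


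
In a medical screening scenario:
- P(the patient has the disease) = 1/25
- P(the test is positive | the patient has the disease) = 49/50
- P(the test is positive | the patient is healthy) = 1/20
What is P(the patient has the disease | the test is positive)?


Using Bayes' theorem:
P(A|B) = P(B|A)·P(A) / P(B)

P(the test is positive) = 49/50 × 1/25 + 1/20 × 24/25
= 49/1250 + 6/125 = 109/1250

P(the patient has the disease|the test is positive) = (49/1250) / (109/1250) = 49/109

P(the patient has the disease|the test is positive) = 49/109 ≈ 44.95%


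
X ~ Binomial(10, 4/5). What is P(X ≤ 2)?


P(X ≤ 2) = Σ P(X=i) for i=0..2
P(X=0) = 1/9765625
P(X=1) = 8/1953125
P(X=2) = 144/1953125
Sum = 761/9765625

P(X ≤ 2) = 761/9765625 ≈ 0.01%


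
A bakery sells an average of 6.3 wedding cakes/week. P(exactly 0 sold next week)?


Poisson(λ=6.3): P(X=0) = e^(-λ)×λ^k/k!
= e^(-6.3) × 6.3^0 / 0!
≈ 0.001836304777 × 1 / 1 ≈ 0.001836

P(X=0) ≈ 0.001836 ≈ 0.18%


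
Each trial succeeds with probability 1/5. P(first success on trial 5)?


Geometric: P(X=5) = (1-p)^(k-1)×p = (4/5)^4×1/5 = 256/3125

P(X=5) = 256/3125 ≈ 8.19%


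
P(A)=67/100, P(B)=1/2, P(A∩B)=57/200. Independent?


P(A)×P(B) = 67/200
P(A∩B) = 57/200
Not equal → NOT independent

No, not independent


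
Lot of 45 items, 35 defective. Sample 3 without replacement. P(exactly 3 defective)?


Hypergeometric: C(35,3)×C(10,0)/C(45,3)
= 6545×1/14190 = 119/258

P(X=3) = 119/258 ≈ 46.12%


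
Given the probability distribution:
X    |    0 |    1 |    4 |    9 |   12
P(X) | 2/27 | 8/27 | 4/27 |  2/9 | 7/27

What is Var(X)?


E[X] = 6
E[X²] = 58
Var(X) = E[X²] - (E[X])² = 58 - 36 = 22

Var(X) = 22 ≈ 22.0000


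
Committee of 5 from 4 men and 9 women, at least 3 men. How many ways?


Count by #men:
  3M,2W: C(4,3)×C(9,2)=144
  4M,1W: C(4,4)×C(9,1)=9
Total = 153

153


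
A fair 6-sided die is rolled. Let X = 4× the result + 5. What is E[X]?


E[die] = (1+6)/2 = 7/2
E[X] = 4×7/2 + 5 = 19

E[X] = 19


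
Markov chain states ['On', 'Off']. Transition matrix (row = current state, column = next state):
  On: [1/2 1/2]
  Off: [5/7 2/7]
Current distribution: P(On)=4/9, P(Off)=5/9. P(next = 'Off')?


P(next=Off) = Σᵢ P(now=i)×P(i→Off)
= 4/9×1/2 + 5/9×2/7
= 2/9 + 10/63 = 8/21

P = 8/21 ≈ 0.3810


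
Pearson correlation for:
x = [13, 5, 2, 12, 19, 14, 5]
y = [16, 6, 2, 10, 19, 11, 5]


n=7, Σx=70, Σy=69, Σxy=902, Σx²=924, Σy²=903
r = (7×902 - 70×69)/√((7×924 - 70²)(7×903 - 69²))
= 1484/√(1568×1560) = 1484/√2446080 ≈ 1484/1563.9949 ≈ 0.9489

r ≈ 0.9489


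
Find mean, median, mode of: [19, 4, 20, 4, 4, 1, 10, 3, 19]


Sorted: [1, 3, 4, 4, 4, 10, 19, 19, 20]
Mean = 84/9 = 28/3
Median = 4
Freq: {19: 2, 4: 3, 20: 1, 1: 1, 10: 1, 3: 1}
Mode: [4]

Mean=28/3, Median=4, Mode=4


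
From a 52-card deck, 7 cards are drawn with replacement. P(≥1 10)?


P(not a 10) = 48/52 = 12/13
P(none in 7 draws) = (12/13)^7 = 35831808/62748517
P(≥1 10) = 1 - 35831808/62748517 = 26916709/62748517

P = 26916709/62748517 ≈ 42.90%


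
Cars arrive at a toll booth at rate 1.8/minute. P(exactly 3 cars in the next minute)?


Poisson(λ=1.8): P(X=3) = e^(-λ)×λ^k/k!
= e^(-1.8) × 1.8^3 / 3!
≈ 0.1652988882 × 5.832 / 6 ≈ 0.160671

P(X=3) ≈ 0.160671 ≈ 16.07%


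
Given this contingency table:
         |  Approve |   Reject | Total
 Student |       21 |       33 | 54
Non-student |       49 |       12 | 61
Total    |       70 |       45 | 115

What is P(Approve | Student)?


P(Approve | Student) = 21/(21+33) = 21/54 = 7/18

P(Approve|Student) = 7/18 ≈ 38.89%


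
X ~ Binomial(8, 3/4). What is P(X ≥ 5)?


P(X ≥ 5) = Σ P(X=i) for i=5..8
P(X=5) = 1701/8192
P(X=6) = 5103/16384
P(X=7) = 2187/8192
P(X=8) = 6561/65536
Sum = 58077/65536

P(X ≥ 5) = 58077/65536 ≈ 88.62%


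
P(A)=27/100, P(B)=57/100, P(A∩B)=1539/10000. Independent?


P(A)×P(B) = 1539/10000
P(A∩B) = 1539/10000
Equal ✓ → Independent

Yes, independent


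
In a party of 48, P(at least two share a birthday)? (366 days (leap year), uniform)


P(all different) = Π(366-i)/366 for i=0..47
= 0.039768
P(match) = 1 - 0.039768 = 0.960232

P ≈ 0.9602 ≈ 96.02%


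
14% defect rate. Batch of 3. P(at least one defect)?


P(all good) = (43/50)^3 = 79507/125000
P(≥1 defect) = 45493/125000

P = 45493/125000 ≈ 36.39%


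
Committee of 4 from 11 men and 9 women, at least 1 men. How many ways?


Count by #men:
  1M,3W: C(11,1)×C(9,3)=924
  2M,2W: C(11,2)×C(9,2)=1980
  3M,1W: C(11,3)×C(9,1)=1485
  4M,0W: C(11,4)×C(9,0)=330
Total = 4719

4719


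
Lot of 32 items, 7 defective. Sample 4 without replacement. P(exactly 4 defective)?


Hypergeometric: C(7,4)×C(25,0)/C(32,4)
= 35×1/35960 = 7/7192

P(X=4) = 7/7192 ≈ 0.10%


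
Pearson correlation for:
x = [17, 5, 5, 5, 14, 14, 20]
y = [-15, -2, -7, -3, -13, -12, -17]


n=7, Σx=80, Σy=-69, Σxy=-1005, Σx²=1156, Σy²=889
r = (7×(-1005) - 80×(-69))/√((7×1156 - 80²)(7×889 - (-69)²))
= -1515/√(1692×1462) = -1515/√2473704 ≈ -1515/1572.8013 ≈ -0.9632

r ≈ -0.9632


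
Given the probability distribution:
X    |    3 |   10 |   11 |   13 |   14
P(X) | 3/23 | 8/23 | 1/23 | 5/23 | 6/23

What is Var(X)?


E[X] = 249/23
E[X²] = 2969/23
Var(X) = E[X²] - (E[X])² = 2969/23 - 62001/529 = 6286/529

Var(X) = 6286/529 ≈ 11.8828


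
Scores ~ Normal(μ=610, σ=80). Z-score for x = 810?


z = (x - μ)/σ = (810 - 610)/80 = 2.5

z = 2.5


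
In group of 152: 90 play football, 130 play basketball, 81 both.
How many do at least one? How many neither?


|A∪B| = 90+130-81 = 139
Neither = 152-139 = 13

At least one: 139; Neither: 13


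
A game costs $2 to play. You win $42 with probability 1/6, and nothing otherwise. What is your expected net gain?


E[gain] = (42-2)×1/6 + (-2)×5/6
= 20/3 - 5/3 = 5

Expected net gain = $5 ≈ $5.00


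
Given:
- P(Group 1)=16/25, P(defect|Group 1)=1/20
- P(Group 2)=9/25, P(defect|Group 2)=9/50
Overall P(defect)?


P(B) = Σ P(B|Aᵢ)×P(Aᵢ)
  1/20×16/25 = 4/125
  9/50×9/25 = 81/1250
Sum = 121/1250

P(defect) = 121/1250 ≈ 9.68%


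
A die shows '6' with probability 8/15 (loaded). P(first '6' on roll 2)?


Geometric: P(X=2) = (1-p)^(k-1)×p = (7/15)^1×8/15 = 56/225

P(X=2) = 56/225 ≈ 24.89%


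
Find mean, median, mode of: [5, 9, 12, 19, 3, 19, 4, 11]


Sorted: [3, 4, 5, 9, 11, 12, 19, 19]
Mean = 82/8 = 41/4
Median = 10
Freq: {5: 1, 9: 1, 12: 1, 19: 2, 3: 1, 4: 1, 11: 1}
Mode: [19]

Mean=41/4, Median=10, Mode=19


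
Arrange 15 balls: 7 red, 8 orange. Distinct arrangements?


15!/(7!×8!) = 6435

6435


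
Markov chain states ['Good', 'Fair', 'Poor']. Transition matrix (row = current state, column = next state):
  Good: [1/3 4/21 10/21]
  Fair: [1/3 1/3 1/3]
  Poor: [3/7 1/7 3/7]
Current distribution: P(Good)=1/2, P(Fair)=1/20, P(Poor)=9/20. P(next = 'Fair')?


P(next=Fair) = Σᵢ P(now=i)×P(i→Fair)
= 1/2×4/21 + 1/20×1/3 + 9/20×1/7
= 2/21 + 1/60 + 9/140 = 37/210

P = 37/210 ≈ 0.1762


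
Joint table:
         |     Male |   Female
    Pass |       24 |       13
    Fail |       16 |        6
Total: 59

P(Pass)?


P(Pass) = (24+13)/59 = 37/59

P(Pass) = 37/59 ≈ 62.71%
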